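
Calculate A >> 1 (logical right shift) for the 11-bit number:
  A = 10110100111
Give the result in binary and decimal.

Logical shift right by 1: drop the bottom 1 bit(s), prepend 1 zero(s) on the left.
  10110100111  ->  keep [1011010011], discard [1], prepend 0
= 01011010011

Answer: 01011010011 (723)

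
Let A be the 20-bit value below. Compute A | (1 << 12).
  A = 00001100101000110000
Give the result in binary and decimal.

Mask = 1 << 12 = 00000001000000000000
Bit 12 of A is 0, so OR-ing with the mask flips it to 1.
  00001100101000110000
| 00000001000000000000
----------------------
  00001101101000110000

Answer: 00001101101000110000 (55856)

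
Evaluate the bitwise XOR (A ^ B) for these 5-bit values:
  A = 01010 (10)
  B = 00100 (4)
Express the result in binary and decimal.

Apply ^ to each column (1 where bits differ):
  01010
^ 00100
-------
  01110

Answer: 01110 (14)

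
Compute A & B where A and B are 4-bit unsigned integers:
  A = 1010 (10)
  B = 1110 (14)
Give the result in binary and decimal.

Apply & to each column (1 only where both bits are 1):
  1010
& 1110
------
  1010

Answer: 1010 (10)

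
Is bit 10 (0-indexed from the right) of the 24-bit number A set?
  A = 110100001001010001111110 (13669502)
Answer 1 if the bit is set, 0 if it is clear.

Bit 10 is the 11th from the right.
  110100001001010001111110
               ^
That bit is 1.

Answer: 1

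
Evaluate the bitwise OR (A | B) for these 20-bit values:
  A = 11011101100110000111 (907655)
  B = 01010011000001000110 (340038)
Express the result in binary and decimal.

Apply | to each column (1 where either bit is 1):
  11011101100110000111
| 01010011000001000110
----------------------
  11011111100111000111

Answer: 11011111100111000111 (915911)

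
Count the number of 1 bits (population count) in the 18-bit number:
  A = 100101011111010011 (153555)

100101011111010011
1-bits at positions (from bit 0 = LSB): 0, 1, 4, 6, 7, 8, 9, 10, 12, 14, 17
Count = 11

Answer: 11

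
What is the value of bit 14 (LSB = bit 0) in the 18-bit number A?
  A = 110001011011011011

Bit 14 is the 15th from the right.
  110001011011011011
     ^
That bit is 0.

Answer: 0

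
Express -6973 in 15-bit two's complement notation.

1. Binary of +6973:  001101100111101
2. Invert bits:     110010011000010
3. Add 1:           110010011000011

Answer: 110010011000011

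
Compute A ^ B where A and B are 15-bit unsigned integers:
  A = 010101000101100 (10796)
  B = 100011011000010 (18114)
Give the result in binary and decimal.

Apply ^ to each column (1 where bits differ):
  010101000101100
^ 100011011000010
-----------------
  110110011101110

Answer: 110110011101110 (27886)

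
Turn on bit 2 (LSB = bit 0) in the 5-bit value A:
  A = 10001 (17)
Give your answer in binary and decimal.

Mask = 1 << 2 = 00100
Bit 2 of A is 0, so OR-ing with the mask flips it to 1.
  10001
| 00100
-------
  10101

Answer: 10101 (21)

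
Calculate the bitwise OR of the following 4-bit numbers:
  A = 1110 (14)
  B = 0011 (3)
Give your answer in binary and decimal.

Apply | to each column (1 where either bit is 1):
  1110
| 0011
------
  1111

Answer: 1111 (15)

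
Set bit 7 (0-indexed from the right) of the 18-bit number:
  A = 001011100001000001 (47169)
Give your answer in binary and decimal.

Mask = 1 << 7 = 000000000010000000
Bit 7 of A is 0, so OR-ing with the mask flips it to 1.
  001011100001000001
| 000000000010000000
--------------------
  001011100011000001

Answer: 001011100011000001 (47297)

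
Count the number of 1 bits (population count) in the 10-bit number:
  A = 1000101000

1000101000
1-bits at positions (from bit 0 = LSB): 3, 5, 9
Count = 3

Answer: 3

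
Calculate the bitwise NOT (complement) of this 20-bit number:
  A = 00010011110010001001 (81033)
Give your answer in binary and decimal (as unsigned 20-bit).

Flip each bit (0->1, 1->0):
  00010011110010001001
  11101100001101110110

Answer: 11101100001101110110 (967542)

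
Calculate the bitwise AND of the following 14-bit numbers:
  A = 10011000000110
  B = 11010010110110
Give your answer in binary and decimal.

Apply & to each column (1 only where both bits are 1):
  10011000000110
& 11010010110110
----------------
  10010000000110

Answer: 10010000000110 (9222)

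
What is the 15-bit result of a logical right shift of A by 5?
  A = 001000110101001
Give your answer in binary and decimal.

Logical shift right by 5: drop the bottom 5 bit(s), prepend 5 zero(s) on the left.
  001000110101001  ->  keep [0010001101], discard [01001], prepend 00000
= 000000010001101

Answer: 000000010001101 (141)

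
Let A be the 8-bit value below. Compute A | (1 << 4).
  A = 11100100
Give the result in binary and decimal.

Mask = 1 << 4 = 00010000
Bit 4 of A is 0, so OR-ing with the mask flips it to 1.
  11100100
| 00010000
----------
  11110100

Answer: 11110100 (244)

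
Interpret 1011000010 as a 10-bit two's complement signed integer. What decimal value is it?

MSB is 1, so the value is negative. Find the magnitude:
1. Invert bits:  0100111101
2. Add 1:        0100111110  = 318
3. Apply sign:   -318

Answer: -318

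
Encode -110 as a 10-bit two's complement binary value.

1. Binary of +110:  0001101110
2. Invert bits:     1110010001
3. Add 1:           1110010010

Answer: 1110010010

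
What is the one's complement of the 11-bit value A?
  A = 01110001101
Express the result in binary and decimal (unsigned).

Flip each bit (0->1, 1->0):
  01110001101
  10001110010

Answer: 10001110010 (1138)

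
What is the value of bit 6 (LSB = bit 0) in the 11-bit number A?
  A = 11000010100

Bit 6 is the 7th from the right.
  11000010100
      ^
That bit is 0.

Answer: 0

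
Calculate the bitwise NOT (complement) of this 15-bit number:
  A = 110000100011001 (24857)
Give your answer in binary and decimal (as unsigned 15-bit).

Flip each bit (0->1, 1->0):
  110000100011001
  001111011100110

Answer: 001111011100110 (7910)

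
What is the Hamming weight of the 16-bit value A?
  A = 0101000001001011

0101000001001011
1-bits at positions (from bit 0 = LSB): 0, 1, 3, 6, 12, 14
Count = 6

Answer: 6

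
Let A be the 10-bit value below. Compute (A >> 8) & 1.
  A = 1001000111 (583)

Bit 8 is the 9th from the right.
  1001000111
   ^
That bit is 0.

Answer: 0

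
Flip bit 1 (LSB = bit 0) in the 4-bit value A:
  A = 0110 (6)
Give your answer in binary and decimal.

Mask = 1 << 1 = 0010
Bit 1 of A is 1; XOR with the mask flips it to 0.
  0110
^ 0010
------
  0100

Answer: 0100 (4)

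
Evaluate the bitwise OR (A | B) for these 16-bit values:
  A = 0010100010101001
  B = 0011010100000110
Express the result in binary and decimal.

Apply | to each column (1 where either bit is 1):
  0010100010101001
| 0011010100000110
------------------
  0011110110101111

Answer: 0011110110101111 (15791)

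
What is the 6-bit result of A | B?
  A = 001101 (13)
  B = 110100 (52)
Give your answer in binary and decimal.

Apply | to each column (1 where either bit is 1):
  001101
| 110100
--------
  111101

Answer: 111101 (61)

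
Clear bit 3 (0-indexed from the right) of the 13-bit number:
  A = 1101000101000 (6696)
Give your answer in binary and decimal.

Mask = ~(1 << 3) = 1111111110111
Bit 3 of A is 1, so AND-ing with the mask clears it to 0.
  1101000101000
& 1111111110111
---------------
  1101000100000

Answer: 1101000100000 (6688)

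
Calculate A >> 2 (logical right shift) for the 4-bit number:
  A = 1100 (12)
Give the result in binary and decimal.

Logical shift right by 2: drop the bottom 2 bit(s), prepend 2 zero(s) on the left.
  1100  ->  keep [11], discard [00], prepend 00
= 0011

Answer: 0011 (3)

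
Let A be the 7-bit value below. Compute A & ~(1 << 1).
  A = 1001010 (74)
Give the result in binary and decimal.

Mask = ~(1 << 1) = 1111101
Bit 1 of A is 1, so AND-ing with the mask clears it to 0.
  1001010
& 1111101
---------
  1001000

Answer: 1001000 (72)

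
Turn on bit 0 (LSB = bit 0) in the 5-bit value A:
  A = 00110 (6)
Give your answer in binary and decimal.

Mask = 1 << 0 = 00001
Bit 0 of A is 0, so OR-ing with the mask flips it to 1.
  00110
| 00001
-------
  00111

Answer: 00111 (7)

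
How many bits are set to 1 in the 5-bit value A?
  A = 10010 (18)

10010
1-bits at positions (from bit 0 = LSB): 1, 4
Count = 2

Answer: 2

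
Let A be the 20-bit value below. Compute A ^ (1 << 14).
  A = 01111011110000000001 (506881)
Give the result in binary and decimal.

Mask = 1 << 14 = 00000100000000000000
Bit 14 of A is 0; XOR with the mask flips it to 1.
  01111011110000000001
^ 00000100000000000000
----------------------
  01111111110000000001

Answer: 01111111110000000001 (523265)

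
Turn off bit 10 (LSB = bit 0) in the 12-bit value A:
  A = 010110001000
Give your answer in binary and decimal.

Mask = ~(1 << 10) = 101111111111
Bit 10 of A is 1, so AND-ing with the mask clears it to 0.
  010110001000
& 101111111111
--------------
  000110001000

Answer: 000110001000 (392)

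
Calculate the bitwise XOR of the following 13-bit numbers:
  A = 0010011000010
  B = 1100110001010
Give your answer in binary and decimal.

Apply ^ to each column (1 where bits differ):
  0010011000010
^ 1100110001010
---------------
  1110101001000

Answer: 1110101001000 (7496)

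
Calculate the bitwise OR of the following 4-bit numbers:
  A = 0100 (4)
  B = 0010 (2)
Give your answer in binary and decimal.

Apply | to each column (1 where either bit is 1):
  0100
| 0010
------
  0110

Answer: 0110 (6)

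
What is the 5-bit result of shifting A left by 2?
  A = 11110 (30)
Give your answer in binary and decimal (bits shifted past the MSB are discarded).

Shift left by 2: drop the top 2 bit(s), append 2 zero(s) on the right.
  11110  ->  discard [11], keep [110], append 00
= 11000

Answer: 11000 (24)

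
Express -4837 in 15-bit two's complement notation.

1. Binary of +4837:  001001011100101
2. Invert bits:     110110100011010
3. Add 1:           110110100011011

Answer: 110110100011011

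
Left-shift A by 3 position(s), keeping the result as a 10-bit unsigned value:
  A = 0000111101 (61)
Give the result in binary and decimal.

Shift left by 3: drop the top 3 bit(s), append 3 zero(s) on the right.
  0000111101  ->  discard [000], keep [0111101], append 000
= 0111101000

Answer: 0111101000 (488)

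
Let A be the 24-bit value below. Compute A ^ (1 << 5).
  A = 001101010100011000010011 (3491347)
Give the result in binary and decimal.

Mask = 1 << 5 = 000000000000000000100000
Bit 5 of A is 0; XOR with the mask flips it to 1.
  001101010100011000010011
^ 000000000000000000100000
--------------------------
  001101010100011000110011

Answer: 001101010100011000110011 (3491379)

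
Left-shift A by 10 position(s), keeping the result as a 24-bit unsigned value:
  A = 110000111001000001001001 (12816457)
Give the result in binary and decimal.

Shift left by 10: drop the top 10 bit(s), append 10 zero(s) on the right.
  110000111001000001001001  ->  discard [1100001110], keep [01000001001001], append 0000000000
= 010000010010010000000000

Answer: 010000010010010000000000 (4269056)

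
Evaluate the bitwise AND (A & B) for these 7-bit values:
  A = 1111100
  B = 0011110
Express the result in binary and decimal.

Apply & to each column (1 only where both bits are 1):
  1111100
& 0011110
---------
  0011100

Answer: 0011100 (28)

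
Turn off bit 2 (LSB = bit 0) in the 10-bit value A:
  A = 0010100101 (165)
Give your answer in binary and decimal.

Mask = ~(1 << 2) = 1111111011
Bit 2 of A is 1, so AND-ing with the mask clears it to 0.
  0010100101
& 1111111011
------------
  0010100001

Answer: 0010100001 (161)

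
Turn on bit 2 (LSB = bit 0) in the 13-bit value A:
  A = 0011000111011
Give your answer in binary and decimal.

Mask = 1 << 2 = 0000000000100
Bit 2 of A is 0, so OR-ing with the mask flips it to 1.
  0011000111011
| 0000000000100
---------------
  0011000111111

Answer: 0011000111111 (1599)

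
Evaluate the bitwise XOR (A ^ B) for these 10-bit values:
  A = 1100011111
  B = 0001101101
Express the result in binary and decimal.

Apply ^ to each column (1 where bits differ):
  1100011111
^ 0001101101
------------
  1101110010

Answer: 1101110010 (882)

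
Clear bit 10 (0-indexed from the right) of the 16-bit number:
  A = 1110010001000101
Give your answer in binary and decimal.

Mask = ~(1 << 10) = 1111101111111111
Bit 10 of A is 1, so AND-ing with the mask clears it to 0.
  1110010001000101
& 1111101111111111
------------------
  1110000001000101

Answer: 1110000001000101 (57413)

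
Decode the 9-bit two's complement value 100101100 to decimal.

MSB is 1, so the value is negative. Find the magnitude:
1. Invert bits:  011010011
2. Add 1:        011010100  = 212
3. Apply sign:   -212

Answer: -212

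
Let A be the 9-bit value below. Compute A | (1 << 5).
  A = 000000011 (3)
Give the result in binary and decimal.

Mask = 1 << 5 = 000100000
Bit 5 of A is 0, so OR-ing with the mask flips it to 1.
  000000011
| 000100000
-----------
  000100011

Answer: 000100011 (35)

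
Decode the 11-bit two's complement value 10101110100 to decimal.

MSB is 1, so the value is negative. Find the magnitude:
1. Invert bits:  01010001011
2. Add 1:        01010001100  = 652
3. Apply sign:   -652

Answer: -652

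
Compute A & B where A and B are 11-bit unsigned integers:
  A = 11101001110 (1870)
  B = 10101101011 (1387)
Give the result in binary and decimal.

Apply & to each column (1 only where both bits are 1):
  11101001110
& 10101101011
-------------
  10101001010

Answer: 10101001010 (1354)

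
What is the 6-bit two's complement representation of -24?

1. Binary of +24:  011000
2. Invert bits:     100111
3. Add 1:           101000

Answer: 101000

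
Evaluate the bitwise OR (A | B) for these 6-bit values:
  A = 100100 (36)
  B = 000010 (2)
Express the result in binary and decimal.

Apply | to each column (1 where either bit is 1):
  100100
| 000010
--------
  100110

Answer: 100110 (38)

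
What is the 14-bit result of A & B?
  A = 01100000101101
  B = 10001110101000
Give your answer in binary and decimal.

Apply & to each column (1 only where both bits are 1):
  01100000101101
& 10001110101000
----------------
  00000000101000

Answer: 00000000101000 (40)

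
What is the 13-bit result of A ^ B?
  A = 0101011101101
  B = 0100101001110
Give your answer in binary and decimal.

Apply ^ to each column (1 where bits differ):
  0101011101101
^ 0100101001110
---------------
  0001110100011

Answer: 0001110100011 (931)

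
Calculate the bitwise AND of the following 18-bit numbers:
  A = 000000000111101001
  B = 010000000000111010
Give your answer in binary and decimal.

Apply & to each column (1 only where both bits are 1):
  000000000111101001
& 010000000000111010
--------------------
  000000000000101000

Answer: 000000000000101000 (40)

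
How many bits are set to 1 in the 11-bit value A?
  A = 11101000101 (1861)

11101000101
1-bits at positions (from bit 0 = LSB): 0, 2, 6, 8, 9, 10
Count = 6

Answer: 6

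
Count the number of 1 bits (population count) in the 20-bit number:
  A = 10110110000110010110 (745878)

10110110000110010110
1-bits at positions (from bit 0 = LSB): 1, 2, 4, 7, 8, 13, 14, 16, 17, 19
Count = 10

Answer: 10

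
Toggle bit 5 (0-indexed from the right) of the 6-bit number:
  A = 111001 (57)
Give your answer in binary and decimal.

Mask = 1 << 5 = 100000
Bit 5 of A is 1; XOR with the mask flips it to 0.
  111001
^ 100000
--------
  011001

Answer: 011001 (25)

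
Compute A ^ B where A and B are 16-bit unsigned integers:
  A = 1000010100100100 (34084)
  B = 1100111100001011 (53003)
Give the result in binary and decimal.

Apply ^ to each column (1 where bits differ):
  1000010100100100
^ 1100111100001011
------------------
  0100101000101111

Answer: 0100101000101111 (18991)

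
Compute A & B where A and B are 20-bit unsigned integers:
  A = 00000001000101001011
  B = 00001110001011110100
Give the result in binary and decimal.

Apply & to each column (1 only where both bits are 1):
  00000001000101001011
& 00001110001011110100
----------------------
  00000000000001000000

Answer: 00000000000001000000 (64)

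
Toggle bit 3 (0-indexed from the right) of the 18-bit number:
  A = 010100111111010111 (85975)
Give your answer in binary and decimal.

Mask = 1 << 3 = 000000000000001000
Bit 3 of A is 0; XOR with the mask flips it to 1.
  010100111111010111
^ 000000000000001000
--------------------
  010100111111011111

Answer: 010100111111011111 (85983)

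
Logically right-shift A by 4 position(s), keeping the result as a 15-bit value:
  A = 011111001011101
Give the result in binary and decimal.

Logical shift right by 4: drop the bottom 4 bit(s), prepend 4 zero(s) on the left.
  011111001011101  ->  keep [01111100101], discard [1101], prepend 0000
= 000001111100101

Answer: 000001111100101 (997)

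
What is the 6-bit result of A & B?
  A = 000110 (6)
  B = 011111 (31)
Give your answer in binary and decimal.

Apply & to each column (1 only where both bits are 1):
  000110
& 011111
--------
  000110

Answer: 000110 (6)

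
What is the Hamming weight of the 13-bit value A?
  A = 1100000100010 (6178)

1100000100010
1-bits at positions (from bit 0 = LSB): 1, 5, 11, 12
Count = 4

Answer: 4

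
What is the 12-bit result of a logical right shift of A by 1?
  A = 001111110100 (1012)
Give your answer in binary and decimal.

Logical shift right by 1: drop the bottom 1 bit(s), prepend 1 zero(s) on the left.
  001111110100  ->  keep [00111111010], discard [0], prepend 0
= 000111111010

Answer: 000111111010 (506)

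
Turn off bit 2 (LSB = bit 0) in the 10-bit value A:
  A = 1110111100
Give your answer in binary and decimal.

Mask = ~(1 << 2) = 1111111011
Bit 2 of A is 1, so AND-ing with the mask clears it to 0.
  1110111100
& 1111111011
------------
  1110111000

Answer: 1110111000 (952)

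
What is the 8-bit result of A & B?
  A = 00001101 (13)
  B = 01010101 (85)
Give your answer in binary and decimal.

Apply & to each column (1 only where both bits are 1):
  00001101
& 01010101
----------
  00000101

Answer: 00000101 (5)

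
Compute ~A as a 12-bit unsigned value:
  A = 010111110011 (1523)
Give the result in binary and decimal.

Flip each bit (0->1, 1->0):
  010111110011
  101000001100

Answer: 101000001100 (2572)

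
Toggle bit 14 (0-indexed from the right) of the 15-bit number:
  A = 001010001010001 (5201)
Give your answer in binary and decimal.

Mask = 1 << 14 = 100000000000000
Bit 14 of A is 0; XOR with the mask flips it to 1.
  001010001010001
^ 100000000000000
-----------------
  101010001010001

Answer: 101010001010001 (21585)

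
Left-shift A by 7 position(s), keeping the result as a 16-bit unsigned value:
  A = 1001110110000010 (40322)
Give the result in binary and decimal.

Shift left by 7: drop the top 7 bit(s), append 7 zero(s) on the right.
  1001110110000010  ->  discard [1001110], keep [110000010], append 0000000
= 1100000100000000

Answer: 1100000100000000 (49408)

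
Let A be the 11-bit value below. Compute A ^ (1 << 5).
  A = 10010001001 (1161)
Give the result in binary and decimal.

Mask = 1 << 5 = 00000100000
Bit 5 of A is 0; XOR with the mask flips it to 1.
  10010001001
^ 00000100000
-------------
  10010101001

Answer: 10010101001 (1193)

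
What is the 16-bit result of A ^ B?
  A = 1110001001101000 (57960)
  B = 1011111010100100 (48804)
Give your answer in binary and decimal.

Apply ^ to each column (1 where bits differ):
  1110001001101000
^ 1011111010100100
------------------
  0101110011001100

Answer: 0101110011001100 (23756)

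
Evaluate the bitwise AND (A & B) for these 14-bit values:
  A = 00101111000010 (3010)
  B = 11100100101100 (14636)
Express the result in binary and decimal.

Apply & to each column (1 only where both bits are 1):
  00101111000010
& 11100100101100
----------------
  00100100000000

Answer: 00100100000000 (2304)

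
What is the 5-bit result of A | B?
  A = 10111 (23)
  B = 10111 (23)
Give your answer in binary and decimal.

Apply | to each column (1 where either bit is 1):
  10111
| 10111
-------
  10111

Answer: 10111 (23)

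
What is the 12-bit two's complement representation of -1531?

1. Binary of +1531:  010111111011
2. Invert bits:     101000000100
3. Add 1:           101000000101

Answer: 101000000101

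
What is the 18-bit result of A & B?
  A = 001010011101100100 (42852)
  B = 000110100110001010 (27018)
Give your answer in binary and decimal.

Apply & to each column (1 only where both bits are 1):
  001010011101100100
& 000110100110001010
--------------------
  000010000100000000

Answer: 000010000100000000 (8448)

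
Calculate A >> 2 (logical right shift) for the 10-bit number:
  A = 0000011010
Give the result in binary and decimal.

Logical shift right by 2: drop the bottom 2 bit(s), prepend 2 zero(s) on the left.
  0000011010  ->  keep [00000110], discard [10], prepend 00
= 0000000110

Answer: 0000000110 (6)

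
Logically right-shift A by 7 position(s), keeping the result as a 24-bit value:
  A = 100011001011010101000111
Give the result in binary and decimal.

Logical shift right by 7: drop the bottom 7 bit(s), prepend 7 zero(s) on the left.
  100011001011010101000111  ->  keep [10001100101101010], discard [1000111], prepend 0000000
= 000000010001100101101010

Answer: 000000010001100101101010 (72042)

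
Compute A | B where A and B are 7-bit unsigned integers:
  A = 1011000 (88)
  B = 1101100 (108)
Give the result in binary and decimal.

Apply | to each column (1 where either bit is 1):
  1011000
| 1101100
---------
  1111100

Answer: 1111100 (124)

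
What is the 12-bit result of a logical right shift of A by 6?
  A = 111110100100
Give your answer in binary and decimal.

Logical shift right by 6: drop the bottom 6 bit(s), prepend 6 zero(s) on the left.
  111110100100  ->  keep [111110], discard [100100], prepend 000000
= 000000111110

Answer: 000000111110 (62)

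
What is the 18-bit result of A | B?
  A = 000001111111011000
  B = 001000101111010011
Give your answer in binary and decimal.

Apply | to each column (1 where either bit is 1):
  000001111111011000
| 001000101111010011
--------------------
  001001111111011011

Answer: 001001111111011011 (40923)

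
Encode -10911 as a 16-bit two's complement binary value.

1. Binary of +10911:  0010101010011111
2. Invert bits:     1101010101100000
3. Add 1:           1101010101100001

Answer: 1101010101100001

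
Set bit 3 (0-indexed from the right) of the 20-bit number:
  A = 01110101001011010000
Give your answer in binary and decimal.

Mask = 1 << 3 = 00000000000000001000
Bit 3 of A is 0, so OR-ing with the mask flips it to 1.
  01110101001011010000
| 00000000000000001000
----------------------
  01110101001011011000

Answer: 01110101001011011000 (479960)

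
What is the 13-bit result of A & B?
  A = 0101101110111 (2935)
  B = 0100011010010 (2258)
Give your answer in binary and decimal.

Apply & to each column (1 only where both bits are 1):
  0101101110111
& 0100011010010
---------------
  0100001010010

Answer: 0100001010010 (2130)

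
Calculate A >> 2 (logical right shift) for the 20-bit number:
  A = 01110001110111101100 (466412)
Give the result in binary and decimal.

Logical shift right by 2: drop the bottom 2 bit(s), prepend 2 zero(s) on the left.
  01110001110111101100  ->  keep [011100011101111011], discard [00], prepend 00
= 00011100011101111011

Answer: 00011100011101111011 (116603)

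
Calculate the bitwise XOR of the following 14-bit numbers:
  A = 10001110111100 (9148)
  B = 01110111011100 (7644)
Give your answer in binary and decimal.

Apply ^ to each column (1 where bits differ):
  10001110111100
^ 01110111011100
----------------
  11111001100000

Answer: 11111001100000 (15968)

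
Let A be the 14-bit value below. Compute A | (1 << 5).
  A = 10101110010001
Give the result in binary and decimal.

Mask = 1 << 5 = 00000000100000
Bit 5 of A is 0, so OR-ing with the mask flips it to 1.
  10101110010001
| 00000000100000
----------------
  10101110110001

Answer: 10101110110001 (11185)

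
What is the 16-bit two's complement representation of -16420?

1. Binary of +16420:  0100000000100100
2. Invert bits:     1011111111011011
3. Add 1:           1011111111011100

Answer: 1011111111011100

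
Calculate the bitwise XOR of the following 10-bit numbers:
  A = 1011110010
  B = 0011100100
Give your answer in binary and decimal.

Apply ^ to each column (1 where bits differ):
  1011110010
^ 0011100100
------------
  1000010110

Answer: 1000010110 (534)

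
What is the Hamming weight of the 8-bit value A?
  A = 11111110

11111110
1-bits at positions (from bit 0 = LSB): 1, 2, 3, 4, 5, 6, 7
Count = 7

Answer: 7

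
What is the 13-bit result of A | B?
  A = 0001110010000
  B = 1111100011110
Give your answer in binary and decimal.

Apply | to each column (1 where either bit is 1):
  0001110010000
| 1111100011110
---------------
  1111110011110

Answer: 1111110011110 (8094)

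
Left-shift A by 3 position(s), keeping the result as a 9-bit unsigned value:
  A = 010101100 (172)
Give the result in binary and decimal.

Shift left by 3: drop the top 3 bit(s), append 3 zero(s) on the right.
  010101100  ->  discard [010], keep [101100], append 000
= 101100000

Answer: 101100000 (352)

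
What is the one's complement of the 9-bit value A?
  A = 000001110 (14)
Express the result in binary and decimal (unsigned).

Flip each bit (0->1, 1->0):
  000001110
  111110001

Answer: 111110001 (497)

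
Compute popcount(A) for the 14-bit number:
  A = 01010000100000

01010000100000
1-bits at positions (from bit 0 = LSB): 5, 10, 12
Count = 3

Answer: 3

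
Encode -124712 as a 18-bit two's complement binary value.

1. Binary of +124712:  011110011100101000
2. Invert bits:     100001100011010111
3. Add 1:           100001100011011000

Answer: 100001100011011000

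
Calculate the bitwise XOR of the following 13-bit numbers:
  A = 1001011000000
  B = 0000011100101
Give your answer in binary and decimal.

Apply ^ to each column (1 where bits differ):
  1001011000000
^ 0000011100101
---------------
  1001000100101

Answer: 1001000100101 (4645)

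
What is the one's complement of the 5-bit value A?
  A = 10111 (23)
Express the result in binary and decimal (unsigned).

Flip each bit (0->1, 1->0):
  10111
  01000

Answer: 01000 (8)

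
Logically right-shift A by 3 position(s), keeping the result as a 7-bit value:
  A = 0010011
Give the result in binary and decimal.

Logical shift right by 3: drop the bottom 3 bit(s), prepend 3 zero(s) on the left.
  0010011  ->  keep [0010], discard [011], prepend 000
= 0000010

Answer: 0000010 (2)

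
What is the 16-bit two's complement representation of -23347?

1. Binary of +23347:  0101101100110011
2. Invert bits:     1010010011001100
3. Add 1:           1010010011001101

Answer: 1010010011001101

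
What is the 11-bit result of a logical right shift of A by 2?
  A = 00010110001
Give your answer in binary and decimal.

Logical shift right by 2: drop the bottom 2 bit(s), prepend 2 zero(s) on the left.
  00010110001  ->  keep [000101100], discard [01], prepend 00
= 00000101100

Answer: 00000101100 (44)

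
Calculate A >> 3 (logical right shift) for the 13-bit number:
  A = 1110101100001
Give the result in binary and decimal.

Logical shift right by 3: drop the bottom 3 bit(s), prepend 3 zero(s) on the left.
  1110101100001  ->  keep [1110101100], discard [001], prepend 000
= 0001110101100

Answer: 0001110101100 (940)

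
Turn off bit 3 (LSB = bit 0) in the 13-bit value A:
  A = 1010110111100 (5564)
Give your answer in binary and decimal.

Mask = ~(1 << 3) = 1111111110111
Bit 3 of A is 1, so AND-ing with the mask clears it to 0.
  1010110111100
& 1111111110111
---------------
  1010110110100

Answer: 1010110110100 (5556)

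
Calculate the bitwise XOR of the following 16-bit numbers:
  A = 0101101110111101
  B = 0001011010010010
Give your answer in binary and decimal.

Apply ^ to each column (1 where bits differ):
  0101101110111101
^ 0001011010010010
------------------
  0100110100101111

Answer: 0100110100101111 (19759)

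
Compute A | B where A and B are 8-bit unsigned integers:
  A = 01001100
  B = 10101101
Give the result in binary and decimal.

Apply | to each column (1 where either bit is 1):
  01001100
| 10101101
----------
  11101101

Answer: 11101101 (237)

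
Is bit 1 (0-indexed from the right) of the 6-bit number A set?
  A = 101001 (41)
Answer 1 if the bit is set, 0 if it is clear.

Bit 1 is the 2nd from the right.
  101001
      ^
That bit is 0.

Answer: 0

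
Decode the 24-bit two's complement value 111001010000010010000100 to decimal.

MSB is 1, so the value is negative. Find the magnitude:
1. Invert bits:  000110101111101101111011
2. Add 1:        000110101111101101111100  = 1768316
3. Apply sign:   -1768316

Answer: -1768316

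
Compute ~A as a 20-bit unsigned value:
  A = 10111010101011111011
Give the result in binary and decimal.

Flip each bit (0->1, 1->0):
  10111010101011111011
  01000101010100000100

Answer: 01000101010100000100 (283908)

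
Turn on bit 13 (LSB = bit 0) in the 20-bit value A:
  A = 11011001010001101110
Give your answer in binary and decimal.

Mask = 1 << 13 = 00000010000000000000
Bit 13 of A is 0, so OR-ing with the mask flips it to 1.
  11011001010001101110
| 00000010000000000000
----------------------
  11011011010001101110

Answer: 11011011010001101110 (898158)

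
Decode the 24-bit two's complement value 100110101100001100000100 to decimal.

MSB is 1, so the value is negative. Find the magnitude:
1. Invert bits:  011001010011110011111011
2. Add 1:        011001010011110011111100  = 6634748
3. Apply sign:   -6634748

Answer: -6634748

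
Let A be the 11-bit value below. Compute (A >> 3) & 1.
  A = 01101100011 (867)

Bit 3 is the 4th from the right.
  01101100011
         ^
That bit is 0.

Answer: 0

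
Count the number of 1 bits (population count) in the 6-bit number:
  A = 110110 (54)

110110
1-bits at positions (from bit 0 = LSB): 1, 2, 4, 5
Count = 4

Answer: 4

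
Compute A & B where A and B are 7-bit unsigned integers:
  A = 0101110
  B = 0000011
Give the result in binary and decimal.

Apply & to each column (1 only where both bits are 1):
  0101110
& 0000011
---------
  0000010

Answer: 0000010 (2)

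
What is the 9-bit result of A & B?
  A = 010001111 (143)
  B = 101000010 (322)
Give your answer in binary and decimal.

Apply & to each column (1 only where both bits are 1):
  010001111
& 101000010
-----------
  000000010

Answer: 000000010 (2)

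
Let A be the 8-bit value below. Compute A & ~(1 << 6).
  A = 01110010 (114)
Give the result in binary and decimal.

Mask = ~(1 << 6) = 10111111
Bit 6 of A is 1, so AND-ing with the mask clears it to 0.
  01110010
& 10111111
----------
  00110010

Answer: 00110010 (50)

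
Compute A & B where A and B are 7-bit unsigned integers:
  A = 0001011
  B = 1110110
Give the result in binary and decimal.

Apply & to each column (1 only where both bits are 1):
  0001011
& 1110110
---------
  0000010

Answer: 0000010 (2)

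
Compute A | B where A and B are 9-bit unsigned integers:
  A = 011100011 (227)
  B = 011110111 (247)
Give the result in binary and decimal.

Apply | to each column (1 where either bit is 1):
  011100011
| 011110111
-----------
  011110111

Answer: 011110111 (247)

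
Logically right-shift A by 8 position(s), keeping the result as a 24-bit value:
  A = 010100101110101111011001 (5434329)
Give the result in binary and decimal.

Logical shift right by 8: drop the bottom 8 bit(s), prepend 8 zero(s) on the left.
  010100101110101111011001  ->  keep [0101001011101011], discard [11011001], prepend 00000000
= 000000000101001011101011

Answer: 000000000101001011101011 (21227)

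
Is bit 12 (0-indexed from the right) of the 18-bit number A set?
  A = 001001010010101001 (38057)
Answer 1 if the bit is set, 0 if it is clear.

Bit 12 is the 13th from the right.
  001001010010101001
       ^
That bit is 1.

Answer: 1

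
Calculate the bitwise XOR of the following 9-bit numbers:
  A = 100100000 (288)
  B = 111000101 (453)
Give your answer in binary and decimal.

Apply ^ to each column (1 where bits differ):
  100100000
^ 111000101
-----------
  011100101

Answer: 011100101 (229)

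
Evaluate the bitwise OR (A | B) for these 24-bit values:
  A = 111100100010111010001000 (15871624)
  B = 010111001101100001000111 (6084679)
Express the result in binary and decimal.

Apply | to each column (1 where either bit is 1):
  111100100010111010001000
| 010111001101100001000111
--------------------------
  111111101111111011001111

Answer: 111111101111111011001111 (16711375)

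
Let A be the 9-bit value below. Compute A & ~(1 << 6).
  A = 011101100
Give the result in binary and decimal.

Mask = ~(1 << 6) = 110111111
Bit 6 of A is 1, so AND-ing with the mask clears it to 0.
  011101100
& 110111111
-----------
  010101100

Answer: 010101100 (172)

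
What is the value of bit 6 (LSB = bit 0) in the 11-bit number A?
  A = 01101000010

Bit 6 is the 7th from the right.
  01101000010
      ^
That bit is 1.

Answer: 1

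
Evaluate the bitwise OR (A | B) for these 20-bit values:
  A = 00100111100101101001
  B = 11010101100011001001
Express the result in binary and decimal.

Apply | to each column (1 where either bit is 1):
  00100111100101101001
| 11010101100011001001
----------------------
  11110111100111101001

Answer: 11110111100111101001 (1014249)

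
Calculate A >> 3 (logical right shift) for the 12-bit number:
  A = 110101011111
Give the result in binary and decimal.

Logical shift right by 3: drop the bottom 3 bit(s), prepend 3 zero(s) on the left.
  110101011111  ->  keep [110101011], discard [111], prepend 000
= 000110101011

Answer: 000110101011 (427)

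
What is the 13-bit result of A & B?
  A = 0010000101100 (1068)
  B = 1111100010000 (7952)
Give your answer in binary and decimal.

Apply & to each column (1 only where both bits are 1):
  0010000101100
& 1111100010000
---------------
  0010000000000

Answer: 0010000000000 (1024)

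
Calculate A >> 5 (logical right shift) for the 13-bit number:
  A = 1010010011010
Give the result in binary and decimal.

Logical shift right by 5: drop the bottom 5 bit(s), prepend 5 zero(s) on the left.
  1010010011010  ->  keep [10100100], discard [11010], prepend 00000
= 0000010100100

Answer: 0000010100100 (164)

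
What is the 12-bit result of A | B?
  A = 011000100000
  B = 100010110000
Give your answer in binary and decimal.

Apply | to each column (1 where either bit is 1):
  011000100000
| 100010110000
--------------
  111010110000

Answer: 111010110000 (3760)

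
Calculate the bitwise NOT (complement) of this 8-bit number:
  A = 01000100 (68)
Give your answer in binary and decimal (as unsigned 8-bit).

Flip each bit (0->1, 1->0):
  01000100
  10111011

Answer: 10111011 (187)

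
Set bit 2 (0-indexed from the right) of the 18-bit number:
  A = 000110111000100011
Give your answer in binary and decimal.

Mask = 1 << 2 = 000000000000000100
Bit 2 of A is 0, so OR-ing with the mask flips it to 1.
  000110111000100011
| 000000000000000100
--------------------
  000110111000100111

Answer: 000110111000100111 (28199)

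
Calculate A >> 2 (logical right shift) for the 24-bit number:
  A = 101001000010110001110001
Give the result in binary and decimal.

Logical shift right by 2: drop the bottom 2 bit(s), prepend 2 zero(s) on the left.
  101001000010110001110001  ->  keep [1010010000101100011100], discard [01], prepend 00
= 001010010000101100011100

Answer: 001010010000101100011100 (2689820)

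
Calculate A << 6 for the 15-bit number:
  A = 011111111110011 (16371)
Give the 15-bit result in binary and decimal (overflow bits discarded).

Shift left by 6: drop the top 6 bit(s), append 6 zero(s) on the right.
  011111111110011  ->  discard [011111], keep [111110011], append 000000
= 111110011000000

Answer: 111110011000000 (31936)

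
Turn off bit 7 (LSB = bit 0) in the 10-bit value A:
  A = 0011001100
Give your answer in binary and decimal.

Mask = ~(1 << 7) = 1101111111
Bit 7 of A is 1, so AND-ing with the mask clears it to 0.
  0011001100
& 1101111111
------------
  0001001100

Answer: 0001001100 (76)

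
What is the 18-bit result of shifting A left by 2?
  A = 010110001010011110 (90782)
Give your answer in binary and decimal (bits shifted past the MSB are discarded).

Shift left by 2: drop the top 2 bit(s), append 2 zero(s) on the right.
  010110001010011110  ->  discard [01], keep [0110001010011110], append 00
= 011000101001111000

Answer: 011000101001111000 (100984)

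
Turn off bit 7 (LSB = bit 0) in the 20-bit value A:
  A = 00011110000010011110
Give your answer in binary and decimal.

Mask = ~(1 << 7) = 11111111111101111111
Bit 7 of A is 1, so AND-ing with the mask clears it to 0.
  00011110000010011110
& 11111111111101111111
----------------------
  00011110000000011110

Answer: 00011110000000011110 (122910)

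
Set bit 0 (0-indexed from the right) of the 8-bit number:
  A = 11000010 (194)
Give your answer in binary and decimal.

Mask = 1 << 0 = 00000001
Bit 0 of A is 0, so OR-ing with the mask flips it to 1.
  11000010
| 00000001
----------
  11000011

Answer: 11000011 (195)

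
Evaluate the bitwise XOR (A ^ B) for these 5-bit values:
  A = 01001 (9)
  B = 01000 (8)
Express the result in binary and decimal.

Apply ^ to each column (1 where bits differ):
  01001
^ 01000
-------
  00001

Answer: 00001 (1)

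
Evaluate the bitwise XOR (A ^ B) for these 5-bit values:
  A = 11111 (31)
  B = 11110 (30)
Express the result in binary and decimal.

Apply ^ to each column (1 where bits differ):
  11111
^ 11110
-------
  00001

Answer: 00001 (1)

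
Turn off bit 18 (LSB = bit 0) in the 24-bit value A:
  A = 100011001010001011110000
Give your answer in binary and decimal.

Mask = ~(1 << 18) = 111110111111111111111111
Bit 18 of A is 1, so AND-ing with the mask clears it to 0.
  100011001010001011110000
& 111110111111111111111111
--------------------------
  100010001010001011110000

Answer: 100010001010001011110000 (8954608)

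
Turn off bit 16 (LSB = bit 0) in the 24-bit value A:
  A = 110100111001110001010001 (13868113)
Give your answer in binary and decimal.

Mask = ~(1 << 16) = 111111101111111111111111
Bit 16 of A is 1, so AND-ing with the mask clears it to 0.
  110100111001110001010001
& 111111101111111111111111
--------------------------
  110100101001110001010001

Answer: 110100101001110001010001 (13802577)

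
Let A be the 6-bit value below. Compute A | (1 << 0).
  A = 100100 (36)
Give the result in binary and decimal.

Mask = 1 << 0 = 000001
Bit 0 of A is 0, so OR-ing with the mask flips it to 1.
  100100
| 000001
--------
  100101

Answer: 100101 (37)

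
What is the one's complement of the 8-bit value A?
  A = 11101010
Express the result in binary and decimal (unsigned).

Flip each bit (0->1, 1->0):
  11101010
  00010101

Answer: 00010101 (21)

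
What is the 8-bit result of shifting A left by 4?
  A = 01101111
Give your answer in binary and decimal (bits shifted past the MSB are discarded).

Shift left by 4: drop the top 4 bit(s), append 4 zero(s) on the right.
  01101111  ->  discard [0110], keep [1111], append 0000
= 11110000

Answer: 11110000 (240)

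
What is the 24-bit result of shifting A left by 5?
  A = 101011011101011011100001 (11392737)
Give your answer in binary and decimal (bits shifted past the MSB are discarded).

Shift left by 5: drop the top 5 bit(s), append 5 zero(s) on the right.
  101011011101011011100001  ->  discard [10101], keep [1011101011011100001], append 00000
= 101110101101110000100000

Answer: 101110101101110000100000 (12246048)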